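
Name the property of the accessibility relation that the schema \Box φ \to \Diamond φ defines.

Suppose □φ→◇φ is valid. At any x set V(φ)=W. Then □φ at x, so ◇φ at x, so x has a successor.
Conversely, any frame satisfying \forall x \exists y Rxy validates the schema.
So the correspondent is seriality.

seriality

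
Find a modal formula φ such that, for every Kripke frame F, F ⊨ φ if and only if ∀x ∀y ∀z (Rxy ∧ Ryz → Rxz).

□s → □□s

The condition is transitivity. The 4 schema □s → □□s defines it.
Suppose □s→□□s is valid. Take Rxy, Ryz and set V(s)={w : Rxw}. Then □s at x, so □□s at x, so □s at y, so s at z, i.e. Rxz.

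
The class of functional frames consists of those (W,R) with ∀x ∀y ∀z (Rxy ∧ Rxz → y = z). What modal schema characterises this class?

◇p → □p

This is partial functionality; the standard corresponding axiom is CD: ◇p → □p.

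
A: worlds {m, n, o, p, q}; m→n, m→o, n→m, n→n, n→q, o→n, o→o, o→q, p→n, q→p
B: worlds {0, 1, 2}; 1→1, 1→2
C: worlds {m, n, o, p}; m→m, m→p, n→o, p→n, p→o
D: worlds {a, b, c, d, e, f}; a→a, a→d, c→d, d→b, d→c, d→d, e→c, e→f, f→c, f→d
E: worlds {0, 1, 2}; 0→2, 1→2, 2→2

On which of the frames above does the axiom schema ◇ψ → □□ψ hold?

Frame correspondent (Sahlqvist): ∀x ∀y ∀z ((xRy ∧ xR²z) → ∃w (y = w ∧ z = w)) — i.e. a generalized confluence (Geach) condition.
A: fails — mRn, mR²m but n ≠ m.
B: fails — 1R1, 1R²2 but 1 ≠ 2.
C: fails — mRm, mR²n but m ≠ n.
D: fails — aRa, aR²b but a ≠ b.
E: condition met.
Valid on: E.

E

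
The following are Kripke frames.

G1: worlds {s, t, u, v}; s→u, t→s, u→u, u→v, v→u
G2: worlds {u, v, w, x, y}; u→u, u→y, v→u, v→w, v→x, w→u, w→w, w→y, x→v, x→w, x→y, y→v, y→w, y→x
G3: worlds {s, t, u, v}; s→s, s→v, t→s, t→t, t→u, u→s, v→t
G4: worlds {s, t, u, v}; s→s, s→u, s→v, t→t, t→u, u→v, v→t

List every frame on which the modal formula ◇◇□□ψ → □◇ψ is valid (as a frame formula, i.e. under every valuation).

G1, G2, G3

Frame correspondent (Sahlqvist): ∀x ∀y ∀z ((xR²y ∧ xRz) → ∃w (yR²w ∧ zRw)) — i.e. a generalized confluence (Geach) condition.
G1: holds.
G2: holds.
G3: holds.
G4: fails — sR²u, sRs but no w with uR²w and sRw.
Valid on: G1, G2, G3.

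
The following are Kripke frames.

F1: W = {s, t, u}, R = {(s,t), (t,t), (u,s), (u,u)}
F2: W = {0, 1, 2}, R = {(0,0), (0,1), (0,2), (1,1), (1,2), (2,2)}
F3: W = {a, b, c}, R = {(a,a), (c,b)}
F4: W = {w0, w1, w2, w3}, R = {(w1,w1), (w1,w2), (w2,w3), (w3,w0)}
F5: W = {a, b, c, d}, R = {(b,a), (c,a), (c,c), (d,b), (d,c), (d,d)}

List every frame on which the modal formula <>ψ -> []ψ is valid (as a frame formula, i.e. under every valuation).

F3

Frame correspondent (Sahlqvist): forall x forall y forall z (Rxy & Rxz -> y = z) — i.e. partial functionality.
F1: fails — u sees both s and u.
F2: fails — 0 sees both 0 and 1.
F3: condition met.
F4: fails — w1 sees both w1 and w2.
F5: fails — c sees both a and c.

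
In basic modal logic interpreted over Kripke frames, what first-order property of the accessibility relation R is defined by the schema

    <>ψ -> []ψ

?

Suppose ◇ψ→□ψ is valid. Take Rxy, Rxz and set V(ψ)={y}. Then ◇ψ at x, so □ψ at x, so ψ at z, i.e. z=y.

partial functionality: forall x forall y forall z (Rxy & Rxz -> y = z)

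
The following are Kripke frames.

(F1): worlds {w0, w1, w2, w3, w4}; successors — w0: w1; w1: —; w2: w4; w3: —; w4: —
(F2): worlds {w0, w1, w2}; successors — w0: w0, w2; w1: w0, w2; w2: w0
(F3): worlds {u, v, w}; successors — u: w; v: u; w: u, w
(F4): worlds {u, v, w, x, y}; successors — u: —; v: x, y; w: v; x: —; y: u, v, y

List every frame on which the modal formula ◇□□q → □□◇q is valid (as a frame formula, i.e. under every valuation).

The schema corresponds to a generalized confluence (Geach) condition: ∀x ∀y ∀z ((xRy ∧ xR²z) → ∃w (yR²w ∧ zRw)).
(F1): ✓.
(F2): ✓.
(F3): ✓.
(F4): fails — vRx, vR²u but no t with xR²t and uRt.

(F1), (F2), (F3)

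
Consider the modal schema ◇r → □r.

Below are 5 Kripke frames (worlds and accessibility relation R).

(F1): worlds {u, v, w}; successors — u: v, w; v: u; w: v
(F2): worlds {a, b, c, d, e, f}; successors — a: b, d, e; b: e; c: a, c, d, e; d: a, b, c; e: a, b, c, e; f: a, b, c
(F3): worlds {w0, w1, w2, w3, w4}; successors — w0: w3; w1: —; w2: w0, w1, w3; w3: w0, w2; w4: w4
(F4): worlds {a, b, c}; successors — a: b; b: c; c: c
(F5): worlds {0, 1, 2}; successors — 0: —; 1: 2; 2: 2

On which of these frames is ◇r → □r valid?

This is the axiom for partial functionality; its first-order frame correspondent is ∀x ∀y ∀z (Rxy ∧ Rxz → y = z).
(F1): fails — u sees both v and w.
(F2): fails — a sees both b and d.
(F3): fails — w2 sees both w0 and w1.
(F4): ✓.
(F5): ✓.

(F4), (F5)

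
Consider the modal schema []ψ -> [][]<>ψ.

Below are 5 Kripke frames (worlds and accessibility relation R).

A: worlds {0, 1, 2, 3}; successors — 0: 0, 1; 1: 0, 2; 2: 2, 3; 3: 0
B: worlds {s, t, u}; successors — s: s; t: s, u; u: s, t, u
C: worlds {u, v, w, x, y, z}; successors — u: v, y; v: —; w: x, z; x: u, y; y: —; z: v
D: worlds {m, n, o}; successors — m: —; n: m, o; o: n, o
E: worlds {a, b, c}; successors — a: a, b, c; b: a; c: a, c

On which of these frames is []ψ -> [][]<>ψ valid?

The schema corresponds to a generalized confluence (Geach) condition: forall x forall z (x R^2 z -> exists w (xRw & zRw)).
A: fails — 0R²2 but no w with 0Rw and 2Rw.
B: satisfies the condition.
C: fails — wR²u but no t with wRt and uRt.
D: fails — oR²m but no w with oRw and mRw.
E: satisfies the condition.

B, E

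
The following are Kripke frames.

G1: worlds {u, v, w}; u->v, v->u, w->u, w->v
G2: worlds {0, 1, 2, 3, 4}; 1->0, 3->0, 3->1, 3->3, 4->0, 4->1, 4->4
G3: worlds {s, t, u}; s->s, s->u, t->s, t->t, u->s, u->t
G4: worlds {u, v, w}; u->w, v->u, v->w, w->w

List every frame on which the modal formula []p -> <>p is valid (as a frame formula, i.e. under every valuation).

G1, G3, G4

Frame correspondent (Sahlqvist): forall x exists y Rxy — i.e. seriality.
G1: holds.
G2: fails — world 0 has no successor.
G3: holds.
G4: holds.
Valid on: G1, G3, G4.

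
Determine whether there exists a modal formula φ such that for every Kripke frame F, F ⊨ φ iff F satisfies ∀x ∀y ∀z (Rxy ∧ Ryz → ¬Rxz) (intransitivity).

Any modally definable frame class is closed under surjective bounded morphisms.
The 5-cycle (worlds w0,w1,w2,w3,w4 with w0→w1→w2→w3→w4→w0) is intransitive. Mapping every world to a single reflexive point • is a surjective bounded morphism; the reflexive point is not intransitive (R••∧R•• but R••).
So the class is not modally definable.

Not definable by any modal formula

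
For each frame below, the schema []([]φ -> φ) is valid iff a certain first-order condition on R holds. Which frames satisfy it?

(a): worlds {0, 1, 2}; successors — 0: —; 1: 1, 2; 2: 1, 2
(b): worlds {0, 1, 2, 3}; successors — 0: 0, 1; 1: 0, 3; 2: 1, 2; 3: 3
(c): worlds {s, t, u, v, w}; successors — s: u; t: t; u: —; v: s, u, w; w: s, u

(a)

Frame correspondent (Sahlqvist): forall x forall y (Rxy -> Ryy) — i.e. shift-reflexivity.
(a): condition met.
(b): fails — R01 but not R11.
(c): fails — Rwu but not Ruu.
Valid on: (a).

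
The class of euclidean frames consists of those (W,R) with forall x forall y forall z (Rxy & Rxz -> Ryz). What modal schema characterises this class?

◇s → □◇s

A defining formula is ◇s → □◇s (the 5 axiom).
Suppose ◇s→□◇s is valid. Take Rxy, Rxz and set V(s)={y}. Then ◇s at x, so □◇s at x, so ◇s at z, so some w with Rzw has s; w=y, i.e. Rzy. By symmetry of the argument, Ryz.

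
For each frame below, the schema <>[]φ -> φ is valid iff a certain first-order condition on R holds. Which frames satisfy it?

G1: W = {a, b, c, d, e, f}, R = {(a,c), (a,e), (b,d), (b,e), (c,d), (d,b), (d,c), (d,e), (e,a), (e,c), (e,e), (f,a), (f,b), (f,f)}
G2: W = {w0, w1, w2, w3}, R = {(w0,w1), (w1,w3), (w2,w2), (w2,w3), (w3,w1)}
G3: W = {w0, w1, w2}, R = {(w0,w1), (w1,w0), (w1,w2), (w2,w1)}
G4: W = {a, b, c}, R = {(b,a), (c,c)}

Frame correspondent (Sahlqvist): forall x forall y (Rxy -> Ryx) — i.e. symmetry.
G1: fails — Rde but not Red.
G2: fails — Rw0w1 but not Rw1w0.
G3: satisfies the condition.
G4: fails — Rba but not Rab.

G3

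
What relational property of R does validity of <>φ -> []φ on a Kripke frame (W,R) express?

This is the CD axiom.
It corresponds to partial functionality: forall x forall y forall z (Rxy & Rxz -> y = z).

partial functionality: forall x forall y forall z (Rxy & Rxz -> y = z)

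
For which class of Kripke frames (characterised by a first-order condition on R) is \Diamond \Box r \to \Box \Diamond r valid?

Suppose ◇□r→□◇r is valid. Take Rxy, Rxz and set V(r)={w : Ryw}. Then □r at y so ◇□r at x, so □◇r at x, so ◇r at z, giving w with Rzw and Ryw.
Conversely, any frame satisfying \forall x \forall y \forall z (Rxy \wedge Rxz \to \exists w (Ryw \wedge Rzw)) validates the schema.
So the correspondent is convergence.

convergence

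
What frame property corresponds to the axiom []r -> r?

reflexivity

Suppose □r→r is valid. At any x set V(r)={w : Rxw}. Then □r holds at x, so r holds at x, i.e. Rxx.
Conversely, any frame satisfying forall x Rxx validates the schema.
Frame condition: forall x Rxx.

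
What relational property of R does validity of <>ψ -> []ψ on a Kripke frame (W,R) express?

Suppose ◇ψ→□ψ is valid. Take Rxy, Rxz and set V(ψ)={y}. Then ◇ψ at x, so □ψ at x, so ψ at z, i.e. z=y.
Conversely, any frame satisfying forall x forall y forall z (Rxy & Rxz -> y = z) validates the schema.
Frame condition: forall x forall y forall z (Rxy & Rxz -> y = z).

partial functionality: forall x forall y forall z (Rxy & Rxz -> y = z)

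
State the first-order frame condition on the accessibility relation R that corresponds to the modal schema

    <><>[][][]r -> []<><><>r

forall x forall y forall z ((x R^2 y & xRz) -> exists w (y R^3 w & z R^3 w))

This is a Sahlqvist (Geach-type) schema ◇^2□^3r → □^1◇^3r.
First-order correspondent: forall x forall y forall z ((x R^2 y & xRz) -> exists w (y R^3 w & z R^3 w)).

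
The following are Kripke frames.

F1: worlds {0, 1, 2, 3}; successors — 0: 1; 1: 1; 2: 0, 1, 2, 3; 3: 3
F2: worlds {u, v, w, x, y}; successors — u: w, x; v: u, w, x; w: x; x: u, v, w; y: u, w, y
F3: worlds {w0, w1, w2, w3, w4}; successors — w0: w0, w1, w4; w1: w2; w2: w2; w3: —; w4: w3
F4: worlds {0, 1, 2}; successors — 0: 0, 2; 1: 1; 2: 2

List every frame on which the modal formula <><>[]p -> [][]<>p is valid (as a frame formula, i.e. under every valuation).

This is the axiom for a generalized confluence (Geach) condition; its first-order frame correspondent is forall x forall y forall z ((x R^2 y & x R^2 z) -> exists w (yRw & zRw)).
F1: fails — 2R²0, 2R²3 but no w with 0Rw and 3Rw.
F2: fails — uR²w, uR²x but no t with wRt and xRt.
F3: fails — w0R²w0, w0R²w1 but no w with w0Rw and w1Rw.
F4: satisfies the condition.

F4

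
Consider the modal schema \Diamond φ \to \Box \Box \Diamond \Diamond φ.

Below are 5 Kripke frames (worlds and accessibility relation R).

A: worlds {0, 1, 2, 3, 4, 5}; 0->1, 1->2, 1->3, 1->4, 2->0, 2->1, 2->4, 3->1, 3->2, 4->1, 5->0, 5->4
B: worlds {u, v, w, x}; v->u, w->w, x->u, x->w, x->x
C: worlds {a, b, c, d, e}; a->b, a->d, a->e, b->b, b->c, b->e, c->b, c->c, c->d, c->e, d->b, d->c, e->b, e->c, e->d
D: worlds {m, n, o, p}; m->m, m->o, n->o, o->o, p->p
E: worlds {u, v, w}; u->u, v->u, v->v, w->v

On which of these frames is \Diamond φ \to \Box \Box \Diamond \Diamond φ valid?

C

The schema corresponds to a generalized confluence (Geach) condition: \forall x \forall y \forall z ((xRy \wedge x R^2 z) \to \exists w (y = w \wedge z R^2 w)).
A: fails — 0R1, 0R²4 but no w with 1=w and 4R²w.
B: fails — xRu, xR²u but no t with u=t and uR²t.
C: satisfies the condition.
D: fails — mRm, mR²o but no w with m=w and oR²w.
E: fails — vRv, vR²u but no t with v=t and uR²t.
Valid on: C.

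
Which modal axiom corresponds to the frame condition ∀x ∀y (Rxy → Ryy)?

□(□ψ → ψ)

This is shift-reflexivity; the standard corresponding axiom is T□: □(□ψ → ψ).
Suppose □(□ψ→ψ) is valid. Take Rxy and set V(ψ)={w : Ryw}. Then at y, □ψ holds; since □(□ψ→ψ) at x, □ψ→ψ at y, so ψ at y, i.e. Ryy.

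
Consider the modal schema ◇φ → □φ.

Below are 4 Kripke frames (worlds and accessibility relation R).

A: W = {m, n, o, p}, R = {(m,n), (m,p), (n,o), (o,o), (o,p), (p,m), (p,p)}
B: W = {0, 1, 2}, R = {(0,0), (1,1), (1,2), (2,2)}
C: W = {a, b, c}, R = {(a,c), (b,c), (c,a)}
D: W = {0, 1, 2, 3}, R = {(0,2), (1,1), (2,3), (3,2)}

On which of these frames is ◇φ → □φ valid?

Frame correspondent (Sahlqvist): ∀x ∀y ∀z (Rxy ∧ Rxz → y = z) — i.e. partial functionality.
A: fails — m sees both n and p.
B: fails — 1 sees both 1 and 2.
C: ✓.
D: ✓.

C, D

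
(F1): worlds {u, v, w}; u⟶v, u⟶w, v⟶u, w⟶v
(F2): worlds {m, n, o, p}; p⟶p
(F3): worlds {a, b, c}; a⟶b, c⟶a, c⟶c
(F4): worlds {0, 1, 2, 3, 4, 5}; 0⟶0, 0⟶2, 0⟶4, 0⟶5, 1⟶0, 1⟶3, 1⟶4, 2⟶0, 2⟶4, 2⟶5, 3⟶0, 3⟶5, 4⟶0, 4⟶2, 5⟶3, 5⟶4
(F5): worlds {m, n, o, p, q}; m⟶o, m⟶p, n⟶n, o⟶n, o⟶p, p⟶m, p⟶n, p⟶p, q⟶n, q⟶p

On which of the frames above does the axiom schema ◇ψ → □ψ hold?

The schema corresponds to partial functionality: ∀x ∀y ∀z (Rxy ∧ Rxz → y = z).
(F1): fails — u sees both v and w.
(F2): ✓.
(F3): fails — c sees both a and c.
(F4): fails — 0 sees both 0 and 2.
(F5): fails — m sees both o and p.

(F2)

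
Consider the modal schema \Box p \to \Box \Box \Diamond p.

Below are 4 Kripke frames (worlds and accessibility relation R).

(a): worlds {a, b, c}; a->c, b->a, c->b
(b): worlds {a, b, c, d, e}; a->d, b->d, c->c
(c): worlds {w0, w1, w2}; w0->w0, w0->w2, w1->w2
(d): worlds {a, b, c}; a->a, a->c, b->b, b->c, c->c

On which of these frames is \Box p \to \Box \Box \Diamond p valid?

The schema corresponds to a generalized confluence (Geach) condition: \forall x \forall z (x R^2 z \to \exists w (xRw \wedge zRw)).
(a): fails — aR²b but no w with aRw and bRw.
(b): ✓.
(c): fails — w0R²w2 but no w with w0Rw and w2Rw.
(d): ✓.
Valid on: (b), (d).

(b), (d)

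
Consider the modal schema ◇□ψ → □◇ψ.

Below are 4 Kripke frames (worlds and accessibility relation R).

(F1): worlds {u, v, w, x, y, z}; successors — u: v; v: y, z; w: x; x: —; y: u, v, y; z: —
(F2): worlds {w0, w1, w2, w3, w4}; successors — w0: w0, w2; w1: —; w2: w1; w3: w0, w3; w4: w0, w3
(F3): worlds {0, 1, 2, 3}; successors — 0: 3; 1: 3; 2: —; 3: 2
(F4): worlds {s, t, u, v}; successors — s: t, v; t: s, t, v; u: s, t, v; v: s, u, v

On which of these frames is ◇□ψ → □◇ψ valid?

The schema corresponds to convergence: ∀x ∀y ∀z (Rxy ∧ Rxz → ∃w (Ryw ∧ Rzw)).
(F1): fails — Rvz and Rvz but z and z have no common successor.
(F2): fails — Rw0w2 and Rw0w0 but w2 and w0 have no common successor.
(F3): fails — R32 and R32 but 2 and 2 have no common successor.
(F4): holds.
Valid on: (F4).

(F4)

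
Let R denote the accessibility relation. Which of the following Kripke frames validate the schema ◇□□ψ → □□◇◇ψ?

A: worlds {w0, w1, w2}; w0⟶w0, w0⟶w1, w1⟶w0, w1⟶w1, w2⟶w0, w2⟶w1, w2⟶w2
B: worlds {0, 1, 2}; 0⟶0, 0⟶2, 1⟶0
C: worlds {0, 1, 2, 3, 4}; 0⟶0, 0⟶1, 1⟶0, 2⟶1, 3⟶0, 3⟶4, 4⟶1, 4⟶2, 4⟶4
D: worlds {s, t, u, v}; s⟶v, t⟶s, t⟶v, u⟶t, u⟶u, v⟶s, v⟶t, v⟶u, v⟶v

A, C, D

The schema corresponds to a generalized confluence (Geach) condition: ∀x ∀y ∀z ((xRy ∧ xR²z) → ∃w (yR²w ∧ zR²w)).
A: holds.
B: fails — 0R0, 0R²2 but no w with 0R²w and 2R²w.
C: holds.
D: holds.
Valid on: A, C, D.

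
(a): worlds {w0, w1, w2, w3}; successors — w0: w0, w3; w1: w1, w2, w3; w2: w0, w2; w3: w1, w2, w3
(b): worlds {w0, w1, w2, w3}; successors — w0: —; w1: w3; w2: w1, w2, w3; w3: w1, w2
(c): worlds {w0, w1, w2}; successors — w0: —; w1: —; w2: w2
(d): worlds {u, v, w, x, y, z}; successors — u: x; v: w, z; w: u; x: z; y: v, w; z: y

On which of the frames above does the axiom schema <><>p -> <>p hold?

This is the axiom for a generalized confluence (Geach) condition; its first-order frame correspondent is forall x forall y (x R^2 y -> exists w (y = w & xRw)).
(a): fails — w0R²w1 but no w with w1=w and w0Rw.
(b): fails — w1R²w1 but no w with w1=w and w1Rw.
(c): condition met.
(d): fails — uR²z but no t with z=t and uRt.

(c)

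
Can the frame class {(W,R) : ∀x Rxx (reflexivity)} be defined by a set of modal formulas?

Definable; □q → q defines it

Yes: it is reflexivity, defined by the T schema □q → q.
Suppose □q→q is valid. At any x set V(q)={w : Rxw}. Then □q holds at x, so q holds at x, i.e. Rxx.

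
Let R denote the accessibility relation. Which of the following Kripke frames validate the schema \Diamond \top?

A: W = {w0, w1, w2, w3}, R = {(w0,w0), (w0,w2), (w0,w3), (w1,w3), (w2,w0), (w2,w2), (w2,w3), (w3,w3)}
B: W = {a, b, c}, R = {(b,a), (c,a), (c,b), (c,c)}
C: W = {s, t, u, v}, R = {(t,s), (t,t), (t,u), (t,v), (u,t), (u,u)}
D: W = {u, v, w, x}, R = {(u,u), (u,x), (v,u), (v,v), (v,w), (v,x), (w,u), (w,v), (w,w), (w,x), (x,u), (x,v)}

This is the axiom for seriality; its first-order frame correspondent is \forall x \exists y Rxy.
A: condition met.
B: fails — world a has no successor.
C: fails — world s has no successor.
D: condition met.
Valid on: A, D.

A, D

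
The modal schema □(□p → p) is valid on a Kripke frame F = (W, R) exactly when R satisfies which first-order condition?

This schema is the T□ axiom.
It corresponds to shift-reflexivity: ∀x ∀y (Rxy → Ryy).

shift-reflexivity: ∀x ∀y (Rxy → Ryy)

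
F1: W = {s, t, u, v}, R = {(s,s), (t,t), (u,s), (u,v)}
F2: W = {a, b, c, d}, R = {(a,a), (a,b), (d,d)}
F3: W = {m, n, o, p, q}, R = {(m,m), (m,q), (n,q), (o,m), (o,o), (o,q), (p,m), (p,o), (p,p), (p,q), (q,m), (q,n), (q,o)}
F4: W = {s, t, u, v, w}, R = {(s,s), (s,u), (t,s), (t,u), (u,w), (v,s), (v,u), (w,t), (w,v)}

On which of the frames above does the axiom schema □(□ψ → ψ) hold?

none

The schema corresponds to shift-reflexivity: ∀x ∀y (Rxy → Ryy).
F1: fails — Ruv but not Rvv.
F2: fails — Rab but not Rbb.
F3: fails — Rnq but not Rqq.
F4: fails — Rwt but not Rtt.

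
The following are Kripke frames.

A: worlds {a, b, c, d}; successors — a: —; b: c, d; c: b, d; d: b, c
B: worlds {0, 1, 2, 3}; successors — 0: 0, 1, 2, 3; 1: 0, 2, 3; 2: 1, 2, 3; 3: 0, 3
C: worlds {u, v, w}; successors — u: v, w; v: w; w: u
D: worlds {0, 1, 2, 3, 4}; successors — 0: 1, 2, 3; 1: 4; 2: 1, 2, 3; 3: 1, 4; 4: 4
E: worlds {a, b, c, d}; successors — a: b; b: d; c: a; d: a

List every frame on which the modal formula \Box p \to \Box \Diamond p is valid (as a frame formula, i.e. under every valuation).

Frame correspondent (Sahlqvist): \forall x \forall z (xRz \to \exists w (xRw \wedge zRw)) — i.e. a generalized confluence (Geach) condition.
A: satisfies the condition.
B: satisfies the condition.
C: fails — uRw but no t with uRt and wRt.
D: fails — 0R1 but no w with 0Rw and 1Rw.
E: fails — aRb but no w with aRw and bRw.
Valid on: A, B.

A, B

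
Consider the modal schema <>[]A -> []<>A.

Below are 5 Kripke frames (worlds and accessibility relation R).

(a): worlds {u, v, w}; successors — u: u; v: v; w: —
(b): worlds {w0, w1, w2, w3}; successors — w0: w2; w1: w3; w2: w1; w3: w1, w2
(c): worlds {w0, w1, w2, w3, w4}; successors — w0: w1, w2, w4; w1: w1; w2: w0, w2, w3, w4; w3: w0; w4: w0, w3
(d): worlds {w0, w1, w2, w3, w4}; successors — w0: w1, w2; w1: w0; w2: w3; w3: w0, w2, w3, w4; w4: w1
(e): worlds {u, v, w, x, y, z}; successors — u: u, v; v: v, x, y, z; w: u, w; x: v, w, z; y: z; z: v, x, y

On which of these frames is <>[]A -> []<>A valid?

This is the axiom for convergence; its first-order frame correspondent is forall x forall y forall z (Rxy & Rxz -> exists w (Ryw & Rzw)).
(a): satisfies the condition.
(b): fails — Rw3w1 and Rw3w2 but w1 and w2 have no common successor.
(c): fails — Rw0w4 and Rw0w1 but w4 and w1 have no common successor.
(d): fails — Rw0w1 and Rw0w2 but w1 and w2 have no common successor.
(e): fails — Rvz and Rvy but z and y have no common successor.
Valid on: (a).

(a)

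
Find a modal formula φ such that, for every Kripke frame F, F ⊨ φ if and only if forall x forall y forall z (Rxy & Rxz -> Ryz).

The condition is the Euclidean property. The 5 schema ◇p → □◇p defines it.
Suppose ◇p→□◇p is valid. Take Rxy, Rxz and set V(p)={y}. Then ◇p at x, so □◇p at x, so ◇p at z, so some w with Rzw has p; w=y, i.e. Rzy. By symmetry of the argument, Ryz.

◇p → □◇p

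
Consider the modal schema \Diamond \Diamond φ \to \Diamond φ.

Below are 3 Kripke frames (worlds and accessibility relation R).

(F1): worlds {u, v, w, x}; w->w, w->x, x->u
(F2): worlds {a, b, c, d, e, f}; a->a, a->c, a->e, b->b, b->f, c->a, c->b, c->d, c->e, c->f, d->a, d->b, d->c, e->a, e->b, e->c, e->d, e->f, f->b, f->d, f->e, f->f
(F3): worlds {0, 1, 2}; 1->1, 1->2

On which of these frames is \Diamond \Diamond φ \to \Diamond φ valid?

This is the axiom for transitivity; its first-order frame correspondent is \forall x \forall y \forall z (Rxy \wedge Ryz \to Rxz).
(F1): fails — Rwx and Rxu but not Rwu.
(F2): fails — Rcd and Rdc but not Rcc.
(F3): holds.
Valid on: (F3).

(F3)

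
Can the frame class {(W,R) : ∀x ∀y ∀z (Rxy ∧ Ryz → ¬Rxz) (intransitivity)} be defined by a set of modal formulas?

No — not modally definable

Any modally definable frame class is closed under surjective bounded morphisms.
The 5-cycle (worlds 0,1,2,3,4 with 0→1→2→3→4→0) is intransitive. Mapping every world to a single reflexive point • is a surjective bounded morphism; the reflexive point is not intransitive (R••∧R•• but R••).
So no modal formula (or set of formulas) defines exactly the intransitive frames.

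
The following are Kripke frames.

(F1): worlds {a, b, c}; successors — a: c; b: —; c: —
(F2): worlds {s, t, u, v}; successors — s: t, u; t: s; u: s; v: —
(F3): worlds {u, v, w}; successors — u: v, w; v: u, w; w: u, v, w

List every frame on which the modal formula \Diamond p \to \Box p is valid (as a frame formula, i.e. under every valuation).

(F1)

This is the axiom for partial functionality; its first-order frame correspondent is \forall x \forall y \forall z (Rxy \wedge Rxz \to y = z).
(F1): satisfies the condition.
(F2): fails — s sees both t and u.
(F3): fails — u sees both v and w.
Valid on: (F1).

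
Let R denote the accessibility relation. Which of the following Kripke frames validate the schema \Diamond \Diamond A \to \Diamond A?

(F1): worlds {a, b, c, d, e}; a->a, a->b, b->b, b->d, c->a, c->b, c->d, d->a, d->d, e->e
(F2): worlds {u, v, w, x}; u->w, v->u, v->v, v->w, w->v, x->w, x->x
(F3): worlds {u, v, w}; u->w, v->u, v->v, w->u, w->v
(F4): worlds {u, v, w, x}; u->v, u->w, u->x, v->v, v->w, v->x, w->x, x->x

(F4)

The schema corresponds to transitivity: \forall x \forall y \forall z (Rxy \wedge Ryz \to Rxz).
(F1): fails — Rab and Rbd but not Rad.
(F2): fails — Rxw and Rwv but not Rxv.
(F3): fails — Ruw and Rwu but not Ruu.
(F4): satisfies the condition.
Valid on: (F4).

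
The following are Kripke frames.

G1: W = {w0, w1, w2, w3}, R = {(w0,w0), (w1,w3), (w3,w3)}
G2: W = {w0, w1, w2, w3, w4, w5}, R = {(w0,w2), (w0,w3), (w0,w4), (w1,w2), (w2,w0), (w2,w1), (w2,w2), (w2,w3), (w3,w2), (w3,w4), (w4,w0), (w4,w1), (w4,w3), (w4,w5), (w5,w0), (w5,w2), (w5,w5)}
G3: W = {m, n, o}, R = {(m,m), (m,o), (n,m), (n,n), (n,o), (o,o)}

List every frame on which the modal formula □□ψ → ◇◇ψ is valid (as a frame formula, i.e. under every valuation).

G2, G3

This is the axiom for a generalized confluence (Geach) condition; its first-order frame correspondent is ∀x ∃w (xR²w ∧ xR²w).
G1: fails — at w2 but no w with w2R²w and w2R²w.
G2: satisfies the condition.
G3: satisfies the condition.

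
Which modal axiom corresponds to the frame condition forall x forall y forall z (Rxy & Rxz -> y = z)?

◇p → □p

This is partial functionality; the standard corresponding axiom is CD: ◇p → □p.
Suppose ◇p→□p is valid. Take Rxy, Rxz and set V(p)={y}. Then ◇p at x, so □p at x, so p at z, i.e. z=y.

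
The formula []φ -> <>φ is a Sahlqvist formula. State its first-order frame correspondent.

Suppose □φ→◇φ is valid. At any x set V(φ)=W. Then □φ at x, so ◇φ at x, so x has a successor.

seriality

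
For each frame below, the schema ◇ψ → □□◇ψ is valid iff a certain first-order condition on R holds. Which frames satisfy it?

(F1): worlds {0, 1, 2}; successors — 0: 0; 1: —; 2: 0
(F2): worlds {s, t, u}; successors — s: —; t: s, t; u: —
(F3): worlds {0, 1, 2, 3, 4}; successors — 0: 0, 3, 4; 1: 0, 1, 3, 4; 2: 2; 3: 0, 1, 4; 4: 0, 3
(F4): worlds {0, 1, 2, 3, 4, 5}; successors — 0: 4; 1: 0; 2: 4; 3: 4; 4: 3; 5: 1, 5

(F1)

Frame correspondent (Sahlqvist): ∀x ∀y ∀z ((xRy ∧ xR²z) → ∃w (y = w ∧ zRw)) — i.e. a generalized confluence (Geach) condition.
(F1): condition met.
(F2): fails — tRs, tR²s but no w with s=w and sRw.
(F3): fails — 0R3, 0R²3 but no w with 3=w and 3Rw.
(F4): fails — 1R0, 1R²4 but no w with 0=w and 4Rw.
Valid on: (F1).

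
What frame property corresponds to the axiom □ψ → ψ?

reflexivity

This is the T axiom.
Its frame correspondent is reflexivity — ∀x Rxx.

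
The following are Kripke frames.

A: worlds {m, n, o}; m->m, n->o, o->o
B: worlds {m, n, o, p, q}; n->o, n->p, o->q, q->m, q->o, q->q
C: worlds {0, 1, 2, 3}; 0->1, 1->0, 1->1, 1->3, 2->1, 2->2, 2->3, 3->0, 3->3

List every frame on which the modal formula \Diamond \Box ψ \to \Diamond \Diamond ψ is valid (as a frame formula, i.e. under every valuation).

The schema corresponds to a generalized confluence (Geach) condition: \forall x \forall y (xRy \to \exists w (yRw \wedge x R^2 w)).
A: satisfies the condition.
B: fails — nRp but no w with pRw and nR²w.
C: satisfies the condition.

A, C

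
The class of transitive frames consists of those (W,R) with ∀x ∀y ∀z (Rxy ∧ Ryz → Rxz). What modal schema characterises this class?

The condition is transitivity. The 4 schema □s → □□s defines it.
Suppose □s→□□s is valid. Take Rxy, Ryz and set V(s)={w : Rxw}. Then □s at x, so □□s at x, so □s at y, so s at z, i.e. Rxz.

□s → □□s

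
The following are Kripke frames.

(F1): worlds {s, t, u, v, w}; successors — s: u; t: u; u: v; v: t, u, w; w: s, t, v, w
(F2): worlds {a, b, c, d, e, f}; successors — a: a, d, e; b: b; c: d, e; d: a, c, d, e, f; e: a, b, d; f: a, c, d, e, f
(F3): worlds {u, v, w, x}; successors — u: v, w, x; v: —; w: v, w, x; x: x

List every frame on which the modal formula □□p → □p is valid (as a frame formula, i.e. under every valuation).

(F2), (F3)

This is the axiom for density; its first-order frame correspondent is ∀x ∀y (Rxy → ∃z (Rxz ∧ Rzy)).
(F1): fails — Ruv but no z with Ruz and Rzv.
(F2): ✓.
(F3): ✓.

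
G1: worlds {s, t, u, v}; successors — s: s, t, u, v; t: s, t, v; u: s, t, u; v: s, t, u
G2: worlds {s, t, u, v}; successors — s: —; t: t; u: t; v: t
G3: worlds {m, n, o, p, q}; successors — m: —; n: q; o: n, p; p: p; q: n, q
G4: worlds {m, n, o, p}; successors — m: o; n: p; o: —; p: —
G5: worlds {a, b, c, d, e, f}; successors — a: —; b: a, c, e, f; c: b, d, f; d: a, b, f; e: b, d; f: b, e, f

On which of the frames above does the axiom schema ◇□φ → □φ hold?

This is the axiom for the Euclidean property; its first-order frame correspondent is ∀x ∀y ∀z (Rxy ∧ Rxz → Ryz).
G1: fails — Rsv and Rsv but not Rvv.
G2: satisfies the condition.
G3: fails — Ron and Ron but not Rnn.
G4: fails — Rmo and Rmo but not Roo.
G5: fails — Rbc and Rbc but not Rcc.
Valid on: G2.

G2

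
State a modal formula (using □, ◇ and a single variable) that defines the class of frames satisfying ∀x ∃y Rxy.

A defining formula is □ψ → ◇ψ (the D axiom).

□ψ → ◇ψ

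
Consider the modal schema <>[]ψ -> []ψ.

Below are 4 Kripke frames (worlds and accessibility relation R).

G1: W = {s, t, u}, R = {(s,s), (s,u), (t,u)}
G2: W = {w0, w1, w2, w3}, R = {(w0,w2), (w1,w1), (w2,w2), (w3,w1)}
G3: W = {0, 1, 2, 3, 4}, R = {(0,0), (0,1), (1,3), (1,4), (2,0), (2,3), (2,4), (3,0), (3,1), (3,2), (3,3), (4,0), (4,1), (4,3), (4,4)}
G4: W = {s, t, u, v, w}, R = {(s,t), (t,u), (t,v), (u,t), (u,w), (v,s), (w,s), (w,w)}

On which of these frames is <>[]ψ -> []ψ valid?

Frame correspondent (Sahlqvist): forall x forall y forall z (Rxy & Rxz -> Ryz) — i.e. the Euclidean property.
G1: fails — Rsu and Rsu but not Ruu.
G2: condition met.
G3: fails — R01 and R00 but not R10.
G4: fails — Rst and Rst but not Rtt.
Valid on: G2.

G2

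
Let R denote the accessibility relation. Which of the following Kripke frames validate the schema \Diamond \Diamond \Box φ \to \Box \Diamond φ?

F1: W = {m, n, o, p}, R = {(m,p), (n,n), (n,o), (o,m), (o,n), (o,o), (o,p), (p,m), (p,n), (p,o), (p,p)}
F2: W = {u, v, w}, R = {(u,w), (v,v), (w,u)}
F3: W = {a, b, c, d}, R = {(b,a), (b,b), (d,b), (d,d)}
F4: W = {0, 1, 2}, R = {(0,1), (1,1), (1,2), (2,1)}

F4

Frame correspondent (Sahlqvist): \forall x \forall y \forall z ((x R^2 y \wedge xRz) \to \exists w (yRw \wedge zRw)) — i.e. a generalized confluence (Geach) condition.
F1: fails — nR²m, nRn but no w with mRw and nRw.
F2: fails — uR²u, uRw but no t with uRt and wRt.
F3: fails — bR²a, bRa but no w with aRw and aRw.
F4: holds.
Valid on: F4.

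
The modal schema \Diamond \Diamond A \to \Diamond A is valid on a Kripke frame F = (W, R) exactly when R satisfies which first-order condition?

transitivity: \forall x \forall y \forall z (Rxy \wedge Ryz \to Rxz)

Replacing A by ¬A and contraposing gives the equivalent schema □A → □□A.
Suppose □A→□□A is valid. Take Rxy, Ryz and set V(A)={w : Rxw}. Then □A at x, so □□A at x, so □A at y, so A at z, i.e. Rxz.
Conversely, any frame satisfying \forall x \forall y \forall z (Rxy \wedge Ryz \to Rxz) validates the schema.
So the correspondent is transitivity.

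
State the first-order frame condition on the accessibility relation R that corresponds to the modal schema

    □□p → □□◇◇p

This is a Sahlqvist (Geach-type) schema ◇^0□^2p → □^2◇^2p.
First-order correspondent: ∀x ∀z (xR²z → ∃w (xR²w ∧ zR²w)).

∀x ∀z (xR²z → ∃w (xR²w ∧ zR²w))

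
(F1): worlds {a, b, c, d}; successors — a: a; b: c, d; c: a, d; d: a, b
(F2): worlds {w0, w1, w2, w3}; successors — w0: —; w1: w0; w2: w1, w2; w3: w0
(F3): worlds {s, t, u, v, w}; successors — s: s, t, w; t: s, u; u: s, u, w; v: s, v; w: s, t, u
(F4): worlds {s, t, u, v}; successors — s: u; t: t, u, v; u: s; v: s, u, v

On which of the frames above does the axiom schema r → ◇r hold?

The schema corresponds to reflexivity: ∀x Rxx.
(F1): fails — world b does not see itself.
(F2): fails — world w0 does not see itself.
(F3): fails — world t does not see itself.
(F4): fails — world s does not see itself.
Valid on no frame.

none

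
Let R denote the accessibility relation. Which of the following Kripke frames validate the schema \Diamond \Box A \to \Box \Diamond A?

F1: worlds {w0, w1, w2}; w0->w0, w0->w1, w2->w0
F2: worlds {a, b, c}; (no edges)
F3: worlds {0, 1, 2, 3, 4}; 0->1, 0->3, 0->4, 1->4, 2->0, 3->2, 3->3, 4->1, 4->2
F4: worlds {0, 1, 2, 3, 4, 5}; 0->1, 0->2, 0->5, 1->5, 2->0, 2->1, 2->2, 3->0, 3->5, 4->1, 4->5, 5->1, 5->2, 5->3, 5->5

This is the axiom for convergence; its first-order frame correspondent is \forall x \forall y \forall z (Rxy \wedge Rxz \to \exists w (Ryw \wedge Rzw)).
F1: fails — Rw0w1 and Rw0w1 but w1 and w1 have no common successor.
F2: ✓.
F3: fails — R01 and R04 but 1 and 4 have no common successor.
F4: fails — R02 and R01 but 2 and 1 have no common successor.

F2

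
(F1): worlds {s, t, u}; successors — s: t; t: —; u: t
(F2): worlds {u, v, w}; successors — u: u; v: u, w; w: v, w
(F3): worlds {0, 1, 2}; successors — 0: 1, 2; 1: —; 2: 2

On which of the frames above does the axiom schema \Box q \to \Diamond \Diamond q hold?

(F2)

Frame correspondent (Sahlqvist): \forall x \exists w (xRw \wedge x R^2 w) — i.e. a generalized confluence (Geach) condition.
(F1): fails — at s but no w with sRw and sR²w.
(F2): holds.
(F3): fails — at 1 but no w with 1Rw and 1R²w.
Valid on: (F2).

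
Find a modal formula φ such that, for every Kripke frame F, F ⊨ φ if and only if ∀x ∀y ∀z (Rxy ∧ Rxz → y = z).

◇r → □r

This is partial functionality; the standard corresponding axiom is CD: ◇r → □r.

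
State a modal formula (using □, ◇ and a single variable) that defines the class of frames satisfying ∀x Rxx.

A defining formula is □ψ → ψ (the T axiom).

□ψ → ψ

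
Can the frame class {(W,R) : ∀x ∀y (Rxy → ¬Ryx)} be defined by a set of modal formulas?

Not definable by any modal formula

Modal frame validity is preserved under surjective bounded morphisms.
The 5-cycle (worlds a,b,c,d,e with a→b→c→d→e→a) is asymmetric. Mapping every world to a single reflexive point • is a surjective bounded morphism, and the reflexive point is not asymmetric (R•• but asymmetry requires ¬R••).
So no modal formula (or set of formulas) defines exactly the asymmetric frames.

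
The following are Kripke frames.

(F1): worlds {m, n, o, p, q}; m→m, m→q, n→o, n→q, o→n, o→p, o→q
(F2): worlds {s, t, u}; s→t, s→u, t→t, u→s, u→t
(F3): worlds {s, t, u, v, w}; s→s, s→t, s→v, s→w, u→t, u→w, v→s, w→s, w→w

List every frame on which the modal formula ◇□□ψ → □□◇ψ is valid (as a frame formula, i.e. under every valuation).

Frame correspondent (Sahlqvist): ∀x ∀y ∀z ((xRy ∧ xR²z) → ∃w (yR²w ∧ zRw)) — i.e. a generalized confluence (Geach) condition.
(F1): fails — mRm, mR²q but no w with mR²w and qRw.
(F2): condition met.
(F3): fails — sRs, sR²t but no w* with sR²w* and tRw*.
Valid on: (F2).

(F2)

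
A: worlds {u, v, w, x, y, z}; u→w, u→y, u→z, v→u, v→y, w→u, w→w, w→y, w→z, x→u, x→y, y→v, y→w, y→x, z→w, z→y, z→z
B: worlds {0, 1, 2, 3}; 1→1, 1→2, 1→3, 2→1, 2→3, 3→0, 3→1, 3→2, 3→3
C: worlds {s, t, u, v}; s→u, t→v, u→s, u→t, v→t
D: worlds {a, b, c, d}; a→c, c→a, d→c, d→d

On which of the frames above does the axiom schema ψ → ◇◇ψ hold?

Frame correspondent (Sahlqvist): ∀x ∃w (x = w ∧ xR²w) — i.e. a generalized confluence (Geach) condition.
A: holds.
B: fails — at 0 but no w with 0=w and 0R²w.
C: holds.
D: fails — at b but no w with b=w and bR²w.
Valid on: A, C.

A, C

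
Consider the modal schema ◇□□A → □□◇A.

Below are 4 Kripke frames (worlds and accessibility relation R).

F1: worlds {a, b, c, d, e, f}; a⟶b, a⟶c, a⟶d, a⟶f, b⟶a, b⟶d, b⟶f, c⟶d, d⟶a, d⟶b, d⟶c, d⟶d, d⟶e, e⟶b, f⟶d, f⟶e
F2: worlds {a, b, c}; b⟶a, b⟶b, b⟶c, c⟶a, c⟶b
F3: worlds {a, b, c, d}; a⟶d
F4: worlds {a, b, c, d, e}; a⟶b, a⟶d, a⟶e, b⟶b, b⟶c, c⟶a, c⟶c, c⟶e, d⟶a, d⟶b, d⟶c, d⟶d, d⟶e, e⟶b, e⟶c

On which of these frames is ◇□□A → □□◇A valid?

F3, F4

The schema corresponds to a generalized confluence (Geach) condition: ∀x ∀y ∀z ((xRy ∧ xR²z) → ∃w (yR²w ∧ zRw)).
F1: fails — dRe, dR²e but no w with eR²w and eRw.
F2: fails — bRa, bR²a but no w with aR²w and aRw.
F3: condition met.
F4: condition met.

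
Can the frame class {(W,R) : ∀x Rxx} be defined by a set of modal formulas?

The condition is reflexivity. A defining modal formula is □r → r.

Definable; □r → r defines it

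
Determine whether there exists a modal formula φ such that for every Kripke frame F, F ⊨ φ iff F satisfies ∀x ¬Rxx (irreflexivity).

No — not modally definable

Any modally definable frame class is closed under surjective bounded morphisms.
The 3-cycle (worlds a,b,c with a→b→c→a) is irreflexive, and the map sending every world to a single reflexive point • is a surjective bounded morphism (forth: every edge maps to (•,•); back: every world has a successor). So any modal formula valid on the 3-cycle is also valid on the reflexive point, which is not irreflexive.
So the class is not modally definable.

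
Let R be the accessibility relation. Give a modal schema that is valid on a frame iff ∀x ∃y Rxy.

□ψ → ◇ψ

A defining formula is □ψ → ◇ψ (the D axiom).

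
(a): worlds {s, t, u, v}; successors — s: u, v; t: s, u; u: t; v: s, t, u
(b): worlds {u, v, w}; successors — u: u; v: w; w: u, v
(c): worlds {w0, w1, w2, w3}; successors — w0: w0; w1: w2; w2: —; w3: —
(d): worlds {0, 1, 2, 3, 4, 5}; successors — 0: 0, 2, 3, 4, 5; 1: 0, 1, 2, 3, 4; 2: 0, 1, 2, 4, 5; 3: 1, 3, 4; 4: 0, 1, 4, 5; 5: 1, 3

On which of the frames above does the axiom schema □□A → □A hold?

This is the axiom for density; its first-order frame correspondent is ∀x ∀y (Rxy → ∃z (Rxz ∧ Rzy)).
(a): fails — Rut but no z with Ruz and Rzt.
(b): fails — Rvw but no z with Rvz and Rzw.
(c): fails — Rw1w2 but no z with Rw1z and Rzw2.
(d): satisfies the condition.
Valid on: (d).

(d)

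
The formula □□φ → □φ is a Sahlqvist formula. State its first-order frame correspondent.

This schema is the C4 axiom.
Its frame correspondent is density — ∀x ∀y (Rxy → ∃z (Rxz ∧ Rzy)).

Density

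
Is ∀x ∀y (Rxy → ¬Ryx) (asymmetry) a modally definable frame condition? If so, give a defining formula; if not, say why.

Any modally definable frame class is closed under surjective bounded morphisms.
The 3-cycle (worlds a,b,c with a→b→c→a) is asymmetric. Mapping every world to a single reflexive point • is a surjective bounded morphism, and the reflexive point is not asymmetric (R•• but asymmetry requires ¬R••).
Hence asymmetry is not modally definable.

No — not modally definable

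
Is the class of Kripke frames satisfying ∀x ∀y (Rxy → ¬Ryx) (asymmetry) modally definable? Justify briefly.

If a class were modally definable it would be closed under surjective bounded morphisms (Goldblatt–Thomason).
The 3-cycle (worlds 0,1,2 with 0→1→2→0) is asymmetric. Mapping every world to a single reflexive point • is a surjective bounded morphism, and the reflexive point is not asymmetric (R•• but asymmetry requires ¬R••).
So no modal formula (or set of formulas) defines exactly the asymmetric frames.

No — not modally definable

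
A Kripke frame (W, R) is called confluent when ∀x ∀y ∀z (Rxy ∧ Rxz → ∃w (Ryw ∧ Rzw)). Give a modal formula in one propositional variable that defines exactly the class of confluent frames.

◇□r → □◇r

A defining formula is ◇□r → □◇r (the .2 axiom).
Suppose ◇□r→□◇r is valid. Take Rxy, Rxz and set V(r)={w : Ryw}. Then □r at y so ◇□r at x, so □◇r at x, so ◇r at z, giving w with Rzw and Ryw.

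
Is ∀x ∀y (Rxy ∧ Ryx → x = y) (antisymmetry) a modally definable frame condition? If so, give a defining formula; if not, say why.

Any modally definable frame class is closed under surjective bounded morphisms.
The 8-cycle (worlds a,b,c,d,e,f,g,h with a→b→c→d→e→f→g→h→a) is antisymmetric. Sending even-indexed worlds to a and odd-indexed worlds to b is a surjective bounded morphism onto the two-world frame with a↔b, which is not antisymmetric.
So the class is not modally definable.

No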